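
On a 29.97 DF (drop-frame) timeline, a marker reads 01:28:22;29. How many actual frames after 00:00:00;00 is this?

158929

Complete 10-minute blocks: 8, each 17982 frames → 143856.
Remaining 8 whole minutes in the current block: 1800 + 7 × 1798 = 14386 frames.
Within the current minute: 22 × 30 + 29 − 2 = 687 (labels ;00/;01 skipped at this minute). Total = 143856 + 14386 + 687 = 158929.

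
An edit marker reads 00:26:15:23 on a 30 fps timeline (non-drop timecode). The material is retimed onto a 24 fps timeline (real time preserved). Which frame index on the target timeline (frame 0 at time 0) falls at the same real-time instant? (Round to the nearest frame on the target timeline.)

Source frame index: (0×3600 + 26×60 + 15) × 30 + 23 = 47273.
Real time: 47273 / (30) = 47273/30 s.
Target frame: (47273/30) × (24) = 189092/5 ≈ 37818.400 → 37818.

frame 37818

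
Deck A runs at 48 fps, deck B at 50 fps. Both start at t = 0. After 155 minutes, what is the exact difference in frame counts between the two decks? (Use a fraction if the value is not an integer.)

155 min = 9300 s.
A emits 48 × 9300 = 446400 frames; B emits 50 × 9300 = 465000.
Difference = 18600 frames; B is ahead of A.

18600 frames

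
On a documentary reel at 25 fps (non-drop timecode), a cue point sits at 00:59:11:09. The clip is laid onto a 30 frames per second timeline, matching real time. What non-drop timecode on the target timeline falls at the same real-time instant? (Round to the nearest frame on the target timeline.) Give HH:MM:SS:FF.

Source frame index: (0×3600 + 59×60 + 11) × 25 + 9 = 88784.
Real time: 88784 / (25) = 88784/25 s.
Target frame: (88784/25) × (30) = 532704/5 ≈ 106540.800 → 106541.
At 30 labels/s: frame 106541 → 00:59:11:11.

00:59:11:11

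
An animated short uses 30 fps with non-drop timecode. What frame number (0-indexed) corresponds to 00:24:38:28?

Total seconds to the label: (0 × 3600 + 24 × 60 + 38) = 1478.
Frame index = 1478 × 30 + 28 = 44368.

frame 44368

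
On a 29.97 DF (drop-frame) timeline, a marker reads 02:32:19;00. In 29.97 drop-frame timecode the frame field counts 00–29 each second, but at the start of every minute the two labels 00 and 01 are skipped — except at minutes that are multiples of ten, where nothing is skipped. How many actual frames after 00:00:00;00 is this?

273896

As if non-drop at 30 labels/s: (2 × 3600 + 32 × 60 + 19) × 30 + 0 = 274170.
Minute boundaries passed: 152; those not divisible by 10: 152 − 15 = 137; dropped labels = 2 × 137 = 274.
Actual frame index = 274170 − 274 = 273896.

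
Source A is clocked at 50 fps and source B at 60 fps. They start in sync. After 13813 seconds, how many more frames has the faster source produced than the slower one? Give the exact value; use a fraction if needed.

138130 frames

A emits 50 × 13813 = 690650 frames; B emits 60 × 13813 = 828780.
Difference = 138130 frames; B is ahead of A.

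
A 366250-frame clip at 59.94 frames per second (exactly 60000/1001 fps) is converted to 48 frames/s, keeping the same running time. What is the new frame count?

Target frames = source frames × (target rate / source rate) = 366250 × (48)/(60000/1001) = 366250 × 1001/1250 = 293293.

293293 frames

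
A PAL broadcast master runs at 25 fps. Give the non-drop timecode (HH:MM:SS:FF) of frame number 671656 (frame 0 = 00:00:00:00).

07:27:46:06

671656 ÷ 25 = 26866 full seconds, remainder 6 frames.
26866 s = 7 h 27 min 46 s.
Timecode: 07:27:46:06.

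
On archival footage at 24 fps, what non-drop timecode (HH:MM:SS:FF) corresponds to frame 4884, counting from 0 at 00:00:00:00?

4884 ÷ 24 = 203 full seconds, remainder 12 frames.
203 s = 0 h 3 min 23 s.
Timecode: 00:03:23:12.

00:03:23:12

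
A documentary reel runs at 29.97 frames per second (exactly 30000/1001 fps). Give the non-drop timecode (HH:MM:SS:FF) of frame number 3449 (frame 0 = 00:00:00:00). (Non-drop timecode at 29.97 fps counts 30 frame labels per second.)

00:01:54:29

3449 ÷ 30 = 114 full seconds, remainder 29 frames.
114 s = 0 h 1 min 54 s.
Timecode: 00:01:54:29.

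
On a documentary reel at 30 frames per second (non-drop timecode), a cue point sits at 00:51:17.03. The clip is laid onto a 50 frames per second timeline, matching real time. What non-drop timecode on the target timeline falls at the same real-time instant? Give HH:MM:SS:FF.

00:51:17:05

Source frame index: (0×3600 + 51×60 + 17) × 30 + 3 = 92313.
Real time: 92313 / (30) = 30771/10 s.
Target frame: (30771/10) × (50) = 153855.
At 50 labels/s: frame 153855 → 00:51:17:05.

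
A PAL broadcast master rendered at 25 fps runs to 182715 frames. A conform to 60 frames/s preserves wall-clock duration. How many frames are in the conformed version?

Target frames = source frames × (target rate / source rate) = 182715 × (60)/(25) = 182715 × 12/5 = 438516.

438516 frames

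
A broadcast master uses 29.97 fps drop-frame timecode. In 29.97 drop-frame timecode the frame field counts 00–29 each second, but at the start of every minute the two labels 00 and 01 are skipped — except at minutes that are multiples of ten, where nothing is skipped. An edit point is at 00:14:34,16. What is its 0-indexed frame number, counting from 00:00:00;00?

26210

As if non-drop at 30 labels/s: (0 × 3600 + 14 × 60 + 34) × 30 + 16 = 26236.
Minute boundaries passed: 14; those not divisible by 10: 14 − 1 = 13; dropped labels = 2 × 13 = 26.
Actual frame index = 26236 − 26 = 26210.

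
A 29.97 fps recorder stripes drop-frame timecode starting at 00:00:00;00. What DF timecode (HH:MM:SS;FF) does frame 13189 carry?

00:07:20;03

Each 10-minute DF block holds 10 × 60 × 30 − 9 × 2 = 17982 frames. 13189 ÷ 17982 → 0 full blocks, remainder 13189.
Within the partial block the first minute is 1800 frames and each further minute 1798, so 7 further minute boundaries passed. Total skipped labels = 18 × 0 + 2 × 7 = 14.
Non-drop label index = 13189 + 14 = 13203; at 30 labels/s that is 00:07:20:03, i.e. DF 00:07:20;03.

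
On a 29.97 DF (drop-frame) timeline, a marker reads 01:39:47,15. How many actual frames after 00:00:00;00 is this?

Complete 10-minute blocks: 9, each 17982 frames → 161838.
Remaining 9 whole minutes in the current block: 1800 + 8 × 1798 = 16184 frames.
Within the current minute: 47 × 30 + 15 − 2 = 1423 (labels ;00/;01 skipped at this minute). Total = 161838 + 16184 + 1423 = 179445.

179445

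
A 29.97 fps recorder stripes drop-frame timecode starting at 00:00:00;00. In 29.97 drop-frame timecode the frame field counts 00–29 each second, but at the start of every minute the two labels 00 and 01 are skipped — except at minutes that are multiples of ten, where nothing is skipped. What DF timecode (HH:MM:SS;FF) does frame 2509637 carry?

23:15:38;09

Ten DF minutes hold 17982 frames, so frame 2509637 lies in block 139 (frames 2499498–2517479) with 10139 frames into that block.
The block's first minute is 1800 frames and the rest 1798 each; 10139 frames reaches minute 5, so 139 × 18 + 5 × 2 = 2512 labels have been skipped so far.
Adding those back, label number 2509637 + 2512 = 2512149 at 30 labels/s is 83738 s + 9 f = 23 h 15 min 38 s frame 9, i.e. 23:15:38;09.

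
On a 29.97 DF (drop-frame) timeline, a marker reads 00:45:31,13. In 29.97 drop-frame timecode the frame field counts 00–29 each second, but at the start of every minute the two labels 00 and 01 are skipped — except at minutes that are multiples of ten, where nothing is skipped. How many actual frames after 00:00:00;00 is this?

As if non-drop at 30 labels/s: (0 × 3600 + 45 × 60 + 31) × 30 + 13 = 81943.
Minute boundaries passed: 45; those not divisible by 10: 45 − 4 = 41; dropped labels = 2 × 41 = 82.
Actual frame index = 81943 − 82 = 81861.

81861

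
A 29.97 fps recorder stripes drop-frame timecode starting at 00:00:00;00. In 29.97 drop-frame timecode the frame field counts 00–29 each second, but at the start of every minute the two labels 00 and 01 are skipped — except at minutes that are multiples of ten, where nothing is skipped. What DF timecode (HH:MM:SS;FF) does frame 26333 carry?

Ten DF minutes hold 17982 frames, so frame 26333 lies in block 1 (frames 17982–35963) with 8351 frames into that block.
The block's first minute is 1800 frames and the rest 1798 each; 8351 frames reaches minute 4, so 1 × 18 + 4 × 2 = 26 labels have been skipped so far.
Adding those back, label number 26333 + 26 = 26359 at 30 labels/s is 878 s + 19 f = 0 h 14 min 38 s frame 19, i.e. 00:14:38;19.

00:14:38;19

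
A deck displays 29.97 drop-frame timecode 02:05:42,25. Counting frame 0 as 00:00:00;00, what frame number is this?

As if non-drop at 30 labels/s: (2 × 3600 + 5 × 60 + 42) × 30 + 25 = 226285.
Minute boundaries passed: 125; those not divisible by 10: 125 − 12 = 113; dropped labels = 2 × 113 = 226.
Actual frame index = 226285 − 226 = 226059.

226059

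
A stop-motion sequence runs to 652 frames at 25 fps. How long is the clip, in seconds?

26.08 seconds

Running time = 652 / (25) = 26.08 s.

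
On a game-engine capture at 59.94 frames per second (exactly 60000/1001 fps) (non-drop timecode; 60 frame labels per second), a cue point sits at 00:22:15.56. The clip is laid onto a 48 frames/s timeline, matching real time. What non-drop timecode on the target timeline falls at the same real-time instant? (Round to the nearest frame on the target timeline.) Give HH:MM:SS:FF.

Source frame index: (0×3600 + 22×60 + 15) × 60 + 56 = 80156.
Real time: 80156 / (60000/1001) = 20059039/15000 s.
Target frame: (20059039/15000) × (48) = 40118078/625 ≈ 64188.925 → 64189.
At 48 labels/s: frame 64189 → 00:22:17:13.

00:22:17:13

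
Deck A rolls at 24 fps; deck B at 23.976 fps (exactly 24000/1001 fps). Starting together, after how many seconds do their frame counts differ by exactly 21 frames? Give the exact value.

875.875 seconds

The gap grows by |24000/1001 − 24| = 24/1001 frames per second.
Time for a 21-frame gap: 21 ÷ (24/1001) = 875.875 s.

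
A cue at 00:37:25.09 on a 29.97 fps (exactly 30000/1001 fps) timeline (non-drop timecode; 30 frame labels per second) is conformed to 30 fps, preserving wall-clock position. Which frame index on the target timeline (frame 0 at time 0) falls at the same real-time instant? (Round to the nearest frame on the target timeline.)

frame 67426

Source frame index: (0×3600 + 37×60 + 25) × 30 + 9 = 67359.
Real time: 67359 / (30000/1001) = 22475453/10000 s.
Target frame: (22475453/10000) × (30) = 67426359/1000 ≈ 67426.359 → 67426.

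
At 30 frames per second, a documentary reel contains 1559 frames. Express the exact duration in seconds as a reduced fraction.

Running time = 1559 ÷ (30) = 1559 × 1/30 = 1559/30 s.

1559/30 seconds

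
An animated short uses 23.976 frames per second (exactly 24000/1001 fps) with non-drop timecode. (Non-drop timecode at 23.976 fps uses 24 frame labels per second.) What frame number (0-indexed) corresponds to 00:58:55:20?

frame 84860

Total seconds to the label: (0 × 3600 + 58 × 60 + 55) = 3535.
Frame index = 3535 × 24 + 20 = 84860.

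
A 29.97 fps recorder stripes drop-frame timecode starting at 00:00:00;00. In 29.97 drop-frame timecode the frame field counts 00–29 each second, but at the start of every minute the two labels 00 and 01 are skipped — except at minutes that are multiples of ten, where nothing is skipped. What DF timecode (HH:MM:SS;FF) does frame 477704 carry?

Each 10-minute DF block holds 10 × 60 × 30 − 9 × 2 = 17982 frames. 477704 ÷ 17982 → 26 full blocks, remainder 10172.
Within the partial block the first minute is 1800 frames and each further minute 1798, so 5 further minute boundaries passed. Total skipped labels = 18 × 26 + 2 × 5 = 478.
Non-drop label index = 477704 + 478 = 478182; at 30 labels/s that is 04:25:39:12, i.e. DF 04:25:39;12.

04:25:39;12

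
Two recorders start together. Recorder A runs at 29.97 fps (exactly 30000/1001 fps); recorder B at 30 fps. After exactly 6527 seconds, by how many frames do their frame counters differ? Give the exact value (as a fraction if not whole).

195810/1001 frames

A emits 30000/1001 × 6527 = 195810000/1001 frames; B emits 30 × 6527 = 195810.
Difference = 195810/1001 frames (≈ 195.6144); B is ahead of A.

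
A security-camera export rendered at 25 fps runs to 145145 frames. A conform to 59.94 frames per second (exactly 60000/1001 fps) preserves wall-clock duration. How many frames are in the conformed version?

Target frames = source frames × (target rate / source rate) = 145145 × (60000/1001)/(25) = 145145 × 2400/1001 = 348000.

348000 frames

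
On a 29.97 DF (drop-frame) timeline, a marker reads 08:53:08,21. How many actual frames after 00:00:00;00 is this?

Complete 10-minute blocks: 53, each 17982 frames → 953046.
Remaining 3 whole minutes in the current block: 1800 + 2 × 1798 = 5396 frames.
Within the current minute: 8 × 30 + 21 − 2 = 259 (labels ;00/;01 skipped at this minute). Total = 953046 + 5396 + 259 = 958701.

958701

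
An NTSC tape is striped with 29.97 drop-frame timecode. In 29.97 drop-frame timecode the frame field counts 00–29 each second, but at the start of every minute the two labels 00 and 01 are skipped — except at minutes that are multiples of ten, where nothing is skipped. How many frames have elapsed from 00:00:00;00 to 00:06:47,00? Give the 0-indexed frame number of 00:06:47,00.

12198

As if non-drop at 30 labels/s: (0 × 3600 + 6 × 60 + 47) × 30 + 0 = 12210.
Minute boundaries passed: 6; those not divisible by 10: 6 − 0 = 6; dropped labels = 2 × 6 = 12.
Actual frame index = 12210 − 12 = 12198.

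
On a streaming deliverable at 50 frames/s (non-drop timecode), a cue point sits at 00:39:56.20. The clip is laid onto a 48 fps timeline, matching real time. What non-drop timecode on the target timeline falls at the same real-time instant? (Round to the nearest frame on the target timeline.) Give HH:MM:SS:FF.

00:39:56:19

Source frame index: (0×3600 + 39×60 + 56) × 50 + 20 = 119820.
Real time: 119820 / (50) = 11982/5 s.
Target frame: (11982/5) × (48) = 575136/5 ≈ 115027.200 → 115027.
At 48 labels/s: frame 115027 → 00:39:56:19.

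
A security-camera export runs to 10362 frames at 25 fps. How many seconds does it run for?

414.48 seconds

Running time = 10362 / (25) = 414.48 s.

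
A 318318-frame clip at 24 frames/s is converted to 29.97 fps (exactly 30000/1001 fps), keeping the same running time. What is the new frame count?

Target frames = source frames × (target rate / source rate) = 318318 × (30000/1001)/(24) = 318318 × 1250/1001 = 397500.

397500 frames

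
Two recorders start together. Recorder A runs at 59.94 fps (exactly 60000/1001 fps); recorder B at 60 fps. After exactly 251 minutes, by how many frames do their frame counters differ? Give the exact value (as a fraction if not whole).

251 min = 15060 s.
A emits 60000/1001 × 15060 = 903600000/1001 frames; B emits 60 × 15060 = 903600.
Difference = 903600/1001 frames (≈ 902.6973); B is ahead of A.

903600/1001 frames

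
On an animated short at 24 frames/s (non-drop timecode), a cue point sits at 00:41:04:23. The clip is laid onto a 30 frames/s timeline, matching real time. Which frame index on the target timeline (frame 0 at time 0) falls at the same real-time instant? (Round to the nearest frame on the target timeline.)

Source frame index: (0×3600 + 41×60 + 4) × 24 + 23 = 59159.
Real time: 59159 / (24) = 59159/24 s.
Target frame: (59159/24) × (30) = 295795/4 ≈ 73948.750 → 73949.

frame 73949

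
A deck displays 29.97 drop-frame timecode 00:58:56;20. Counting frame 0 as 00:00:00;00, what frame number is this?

105994

As if non-drop at 30 labels/s: (0 × 3600 + 58 × 60 + 56) × 30 + 20 = 106100.
Minute boundaries passed: 58; those not divisible by 10: 58 − 5 = 53; dropped labels = 2 × 53 = 106.
Actual frame index = 106100 − 106 = 105994.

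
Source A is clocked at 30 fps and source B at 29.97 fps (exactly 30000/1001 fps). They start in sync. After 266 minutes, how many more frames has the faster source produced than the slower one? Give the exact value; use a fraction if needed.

68400/143 frames

266 min = 15960 s.
A emits 30 × 15960 = 478800 frames; B emits 30000/1001 × 15960 = 68400000/143.
Difference = 68400/143 frames (≈ 478.3217); B is behind A.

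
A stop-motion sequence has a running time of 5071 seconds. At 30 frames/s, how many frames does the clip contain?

152130 frames

Frames = 5071 × 30 = 152130.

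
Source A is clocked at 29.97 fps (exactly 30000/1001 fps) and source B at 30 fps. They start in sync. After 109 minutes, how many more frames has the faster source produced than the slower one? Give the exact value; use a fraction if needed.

196200/1001 frames

109 min = 6540 s.
A emits 30000/1001 × 6540 = 196200000/1001 frames; B emits 30 × 6540 = 196200.
Difference = 196200/1001 frames (≈ 196.0040); B is ahead of A.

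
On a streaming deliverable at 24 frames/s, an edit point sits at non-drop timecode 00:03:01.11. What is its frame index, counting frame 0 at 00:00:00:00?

4355

Total seconds to the label: (0 × 3600 + 3 × 60 + 1) = 181.
Frame index = 181 × 24 + 11 = 4355.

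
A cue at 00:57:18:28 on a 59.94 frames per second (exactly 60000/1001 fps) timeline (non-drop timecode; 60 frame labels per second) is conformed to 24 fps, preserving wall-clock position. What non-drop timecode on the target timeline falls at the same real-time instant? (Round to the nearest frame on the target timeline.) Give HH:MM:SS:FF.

Source frame index: (0×3600 + 57×60 + 18) × 60 + 28 = 206308.
Real time: 206308 / (60000/1001) = 51628577/15000 s.
Target frame: (51628577/15000) × (24) = 51628577/625 ≈ 82605.723 → 82606.
At 24 labels/s: frame 82606 → 00:57:21:22.

00:57:21:22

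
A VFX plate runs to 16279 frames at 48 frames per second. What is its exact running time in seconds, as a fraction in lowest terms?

16279/48 seconds

Running time = 16279 ÷ (48) = 16279 × 1/48 = 16279/48 s.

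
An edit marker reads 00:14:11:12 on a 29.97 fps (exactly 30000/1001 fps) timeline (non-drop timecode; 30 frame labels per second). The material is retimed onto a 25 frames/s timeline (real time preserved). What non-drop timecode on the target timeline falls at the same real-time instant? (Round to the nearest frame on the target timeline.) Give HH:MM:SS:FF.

00:14:12:06

Source frame index: (0×3600 + 14×60 + 11) × 30 + 12 = 25542.
Real time: 25542 / (30000/1001) = 4261257/5000 s.
Target frame: (4261257/5000) × (25) = 4261257/200 ≈ 21306.285 → 21306.
At 25 labels/s: frame 21306 → 00:14:12:06.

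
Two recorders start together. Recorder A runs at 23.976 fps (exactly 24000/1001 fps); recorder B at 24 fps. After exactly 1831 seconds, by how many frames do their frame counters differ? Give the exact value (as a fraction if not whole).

43944/1001 frames

A emits 24000/1001 × 1831 = 43944000/1001 frames; B emits 24 × 1831 = 43944.
Difference = 43944/1001 frames (≈ 43.9001); B is ahead of A.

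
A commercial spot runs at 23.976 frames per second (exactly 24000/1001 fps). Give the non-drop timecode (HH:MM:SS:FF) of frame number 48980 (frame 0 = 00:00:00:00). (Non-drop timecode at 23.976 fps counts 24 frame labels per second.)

00:34:00:20

48980 ÷ 24 = 2040 full seconds, remainder 20 frames.
2040 s = 0 h 34 min 0 s.
Timecode: 00:34:00:20.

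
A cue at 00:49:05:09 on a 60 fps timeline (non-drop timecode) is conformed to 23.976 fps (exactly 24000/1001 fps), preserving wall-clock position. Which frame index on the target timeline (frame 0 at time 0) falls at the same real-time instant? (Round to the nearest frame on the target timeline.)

frame 70613

Source frame index: (0×3600 + 49×60 + 5) × 60 + 9 = 176709.
Real time: 176709 / (60) = 58903/20 s.
Target frame: (58903/20) × (24000/1001) = 5437200/77 ≈ 70612.987 → 70613.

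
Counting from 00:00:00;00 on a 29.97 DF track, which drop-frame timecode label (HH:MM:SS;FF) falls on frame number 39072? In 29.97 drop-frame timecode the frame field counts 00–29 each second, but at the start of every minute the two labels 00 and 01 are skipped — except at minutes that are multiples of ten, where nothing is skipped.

00:21:43;20

Ten DF minutes hold 17982 frames, so frame 39072 lies in block 2 (frames 35964–53945) with 3108 frames into that block.
The block's first minute is 1800 frames and the rest 1798 each; 3108 frames reaches minute 1, so 2 × 18 + 1 × 2 = 38 labels have been skipped so far.
Adding those back, label number 39072 + 38 = 39110 at 30 labels/s is 1303 s + 20 f = 0 h 21 min 43 s frame 20, i.e. 00:21:43;20.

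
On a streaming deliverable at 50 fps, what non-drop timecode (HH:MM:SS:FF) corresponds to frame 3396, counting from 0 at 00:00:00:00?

00:01:07:46

3396 ÷ 50 = 67 full seconds, remainder 46 frames.
67 s = 0 h 1 min 7 s.
Timecode: 00:01:07:46.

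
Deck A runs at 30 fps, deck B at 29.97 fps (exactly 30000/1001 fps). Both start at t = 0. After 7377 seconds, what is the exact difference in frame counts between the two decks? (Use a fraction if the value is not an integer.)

A emits 30 × 7377 = 221310 frames; B emits 30000/1001 × 7377 = 221310000/1001.
Difference = 221310/1001 frames (≈ 221.0889); B is behind A.

221310/1001 frames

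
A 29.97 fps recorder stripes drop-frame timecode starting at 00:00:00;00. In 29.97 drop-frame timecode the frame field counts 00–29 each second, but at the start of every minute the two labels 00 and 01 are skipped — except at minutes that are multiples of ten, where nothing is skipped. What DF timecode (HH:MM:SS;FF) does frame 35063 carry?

Each 10-minute DF block holds 10 × 60 × 30 − 9 × 2 = 17982 frames. 35063 ÷ 17982 → 1 full block, remainder 17081.
Within the partial block the first minute is 1800 frames and each further minute 1798, so 9 further minute boundaries passed. Total skipped labels = 18 × 1 + 2 × 9 = 36.
Non-drop label index = 35063 + 36 = 35099; at 30 labels/s that is 00:19:29:29, i.e. DF 00:19:29;29.

00:19:29;29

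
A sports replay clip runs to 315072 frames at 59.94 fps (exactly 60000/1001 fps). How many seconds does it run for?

Running time = 315072 / (60000/1001) = 5256.4512 s.

5256.4512 seconds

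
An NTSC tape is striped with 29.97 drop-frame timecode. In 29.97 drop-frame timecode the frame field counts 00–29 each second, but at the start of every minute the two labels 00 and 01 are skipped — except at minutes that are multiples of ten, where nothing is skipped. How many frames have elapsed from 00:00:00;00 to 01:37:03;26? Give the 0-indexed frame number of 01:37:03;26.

As if non-drop at 30 labels/s: (1 × 3600 + 37 × 60 + 3) × 30 + 26 = 174716.
Minute boundaries passed: 97; those not divisible by 10: 97 − 9 = 88; dropped labels = 2 × 88 = 176.
Actual frame index = 174716 − 176 = 174540.

174540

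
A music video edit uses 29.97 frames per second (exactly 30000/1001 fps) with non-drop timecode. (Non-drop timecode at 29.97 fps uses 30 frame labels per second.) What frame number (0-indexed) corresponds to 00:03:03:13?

5503

Total seconds to the label: (0 × 3600 + 3 × 60 + 3) = 183.
Frame index = 183 × 30 + 13 = 5503.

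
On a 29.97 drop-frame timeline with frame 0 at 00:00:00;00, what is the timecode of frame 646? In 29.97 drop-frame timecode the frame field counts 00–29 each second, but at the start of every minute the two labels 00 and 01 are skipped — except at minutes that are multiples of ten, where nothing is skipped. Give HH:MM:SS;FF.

00:00:21;16

Ten DF minutes hold 17982 frames, so frame 646 lies in block 0 (frames 0–17981) with 646 frames into that block.
The block's first minute is 1800 frames and the rest 1798 each; 646 frames reaches minute 0, so 0 × 18 + 0 × 2 = 0 labels have been skipped so far.
Adding those back, label number 646 + 0 = 646 at 30 labels/s is 21 s + 16 f = 0 h 0 min 21 s frame 16, i.e. 00:00:21;16.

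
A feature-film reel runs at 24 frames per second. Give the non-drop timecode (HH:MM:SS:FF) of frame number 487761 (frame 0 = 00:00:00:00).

05:38:43:09

487761 ÷ 24 = 20323 full seconds, remainder 9 frames.
20323 s = 5 h 38 min 43 s.
Timecode: 05:38:43:09.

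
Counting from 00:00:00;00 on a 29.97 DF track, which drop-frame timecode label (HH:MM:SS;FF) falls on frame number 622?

00:00:20;22

Each 10-minute DF block holds 10 × 60 × 30 − 9 × 2 = 17982 frames. 622 ÷ 17982 → 0 full blocks, remainder 622.
Within the partial block the first minute is 1800 frames and each further minute 1798, so 0 further minute boundaries passed. Total skipped labels = 18 × 0 + 2 × 0 = 0.
Non-drop label index = 622 + 0 = 622; at 30 labels/s that is 00:00:20:22, i.e. DF 00:00:20;22.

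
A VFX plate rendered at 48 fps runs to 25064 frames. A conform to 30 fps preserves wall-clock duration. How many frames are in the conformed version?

Target frames = source frames × (target rate / source rate) = 25064 × (30)/(48) = 25064 × 5/8 = 15665.

15665 frames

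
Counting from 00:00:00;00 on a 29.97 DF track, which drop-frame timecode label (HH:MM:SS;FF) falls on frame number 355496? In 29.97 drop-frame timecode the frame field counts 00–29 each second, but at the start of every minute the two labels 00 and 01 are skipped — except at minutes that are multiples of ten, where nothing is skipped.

03:17:41;22

Ten DF minutes hold 17982 frames, so frame 355496 lies in block 19 (frames 341658–359639) with 13838 frames into that block.
The block's first minute is 1800 frames and the rest 1798 each; 13838 frames reaches minute 7, so 19 × 18 + 7 × 2 = 356 labels have been skipped so far.
Adding those back, label number 355496 + 356 = 355852 at 30 labels/s is 11861 s + 22 f = 3 h 17 min 41 s frame 22, i.e. 03:17:41;22.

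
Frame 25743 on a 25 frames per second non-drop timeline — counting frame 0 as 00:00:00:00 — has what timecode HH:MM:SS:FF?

00:17:09:18

25743 ÷ 25 = 1029 full seconds, remainder 18 frames.
1029 s = 0 h 17 min 9 s.
Timecode: 00:17:09:18.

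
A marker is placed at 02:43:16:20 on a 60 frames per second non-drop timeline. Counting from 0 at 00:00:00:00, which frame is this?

frame 587780

Total seconds to the label: (2 × 3600 + 43 × 60 + 16) = 9796.
Frame index = 9796 × 60 + 20 = 587780.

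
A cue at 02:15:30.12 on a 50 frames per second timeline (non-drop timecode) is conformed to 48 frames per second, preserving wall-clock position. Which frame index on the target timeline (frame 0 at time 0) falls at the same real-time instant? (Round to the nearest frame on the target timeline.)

frame 390252

Source frame index: (2×3600 + 15×60 + 30) × 50 + 12 = 406512.
Real time: 406512 / (50) = 203256/25 s.
Target frame: (203256/25) × (48) = 9756288/25 ≈ 390251.520 → 390252.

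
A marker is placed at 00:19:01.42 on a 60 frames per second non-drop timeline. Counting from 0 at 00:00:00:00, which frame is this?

frame 68502

Total seconds to the label: (0 × 3600 + 19 × 60 + 1) = 1141.
Frame index = 1141 × 60 + 42 = 68502.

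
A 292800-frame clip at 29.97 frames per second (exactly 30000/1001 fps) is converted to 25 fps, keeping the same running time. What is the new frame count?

244244 frames

Target frames = source frames × (target rate / source rate) = 292800 × (25)/(30000/1001) = 292800 × 1001/1200 = 244244.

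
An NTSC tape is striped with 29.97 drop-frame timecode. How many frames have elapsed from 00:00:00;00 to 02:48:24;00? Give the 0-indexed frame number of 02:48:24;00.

Complete 10-minute blocks: 16, each 17982 frames → 287712.
Remaining 8 whole minutes in the current block: 1800 + 7 × 1798 = 14386 frames.
Within the current minute: 24 × 30 + 0 − 2 = 718 (labels ;00/;01 skipped at this minute). Total = 287712 + 14386 + 718 = 302816.

302816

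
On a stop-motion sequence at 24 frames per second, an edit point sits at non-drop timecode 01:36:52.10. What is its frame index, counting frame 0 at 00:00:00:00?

Total seconds to the label: (1 × 3600 + 36 × 60 + 52) = 5812.
Frame index = 5812 × 24 + 10 = 139498.

frame 139498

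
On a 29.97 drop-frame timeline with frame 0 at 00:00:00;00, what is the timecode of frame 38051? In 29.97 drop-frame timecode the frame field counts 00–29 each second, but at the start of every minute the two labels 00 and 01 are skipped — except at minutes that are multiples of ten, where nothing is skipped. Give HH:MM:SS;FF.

Each 10-minute DF block holds 10 × 60 × 30 − 9 × 2 = 17982 frames. 38051 ÷ 17982 → 2 full blocks, remainder 2087.
Within the partial block the first minute is 1800 frames and each further minute 1798, so 1 further minute boundary passed. Total skipped labels = 18 × 2 + 2 × 1 = 38.
Non-drop label index = 38051 + 38 = 38089; at 30 labels/s that is 00:21:09:19, i.e. DF 00:21:09;19.

00:21:09;19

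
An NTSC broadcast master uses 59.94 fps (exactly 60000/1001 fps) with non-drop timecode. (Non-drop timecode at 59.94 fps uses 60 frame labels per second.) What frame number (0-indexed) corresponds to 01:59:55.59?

Total seconds to the label: (1 × 3600 + 59 × 60 + 55) = 7195.
Frame index = 7195 × 60 + 59 = 431759.

frame 431759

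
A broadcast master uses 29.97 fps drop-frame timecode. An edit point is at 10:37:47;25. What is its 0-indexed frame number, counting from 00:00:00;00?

As if non-drop at 30 labels/s: (10 × 3600 + 37 × 60 + 47) × 30 + 25 = 1148035.
Minute boundaries passed: 637; those not divisible by 10: 637 − 63 = 574; dropped labels = 2 × 574 = 1148.
Actual frame index = 1148035 − 1148 = 1146887.

1146887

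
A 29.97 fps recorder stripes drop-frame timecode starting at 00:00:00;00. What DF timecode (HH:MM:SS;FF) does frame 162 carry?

00:00:05;12

Each 10-minute DF block holds 10 × 60 × 30 − 9 × 2 = 17982 frames. 162 ÷ 17982 → 0 full blocks, remainder 162.
Within the partial block the first minute is 1800 frames and each further minute 1798, so 0 further minute boundaries passed. Total skipped labels = 18 × 0 + 2 × 0 = 0.
Non-drop label index = 162 + 0 = 162; at 30 labels/s that is 00:00:05:12, i.e. DF 00:00:05;12.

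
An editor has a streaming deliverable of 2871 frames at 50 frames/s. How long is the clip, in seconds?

Running time = 2871 / (50) = 57.42 s.

57.42 seconds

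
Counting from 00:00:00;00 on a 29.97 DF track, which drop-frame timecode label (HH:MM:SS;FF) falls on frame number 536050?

Each 10-minute DF block holds 10 × 60 × 30 − 9 × 2 = 17982 frames. 536050 ÷ 17982 → 29 full blocks, remainder 14572.
Within the partial block the first minute is 1800 frames and each further minute 1798, so 8 further minute boundaries passed. Total skipped labels = 18 × 29 + 2 × 8 = 538.
Non-drop label index = 536050 + 538 = 536588; at 30 labels/s that is 04:58:06:08, i.e. DF 04:58:06;08.

04:58:06;08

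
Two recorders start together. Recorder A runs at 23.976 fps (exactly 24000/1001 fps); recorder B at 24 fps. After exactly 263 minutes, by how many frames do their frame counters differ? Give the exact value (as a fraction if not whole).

263 min = 15780 s.
A emits 24000/1001 × 15780 = 378720000/1001 frames; B emits 24 × 15780 = 378720.
Difference = 378720/1001 frames (≈ 378.3417); B is ahead of A.

378720/1001 frames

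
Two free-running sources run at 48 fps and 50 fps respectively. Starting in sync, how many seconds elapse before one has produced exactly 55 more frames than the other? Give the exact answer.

The gap grows by |50 − 48| = 2 frames per second.
Time for a 55-frame gap: 55 ÷ (2) = 27.5 s.

27.5 seconds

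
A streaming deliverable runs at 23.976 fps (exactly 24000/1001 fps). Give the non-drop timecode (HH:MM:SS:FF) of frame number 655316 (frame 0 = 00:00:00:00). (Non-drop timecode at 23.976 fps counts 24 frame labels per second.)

655316 ÷ 24 = 27304 full seconds, remainder 20 frames.
27304 s = 7 h 35 min 4 s.
Timecode: 07:35:04:20.

07:35:04:20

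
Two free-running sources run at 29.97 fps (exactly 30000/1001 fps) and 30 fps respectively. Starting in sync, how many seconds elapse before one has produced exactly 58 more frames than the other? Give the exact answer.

The gap grows by |30 − 30000/1001| = 30/1001 frames per second.
Time for a 58-frame gap: 58 ÷ (30/1001) = 29029/15 s.

29029/15 seconds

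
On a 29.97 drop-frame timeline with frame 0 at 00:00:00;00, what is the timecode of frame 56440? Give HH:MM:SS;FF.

00:31:23;06

Ten DF minutes hold 17982 frames, so frame 56440 lies in block 3 (frames 53946–71927) with 2494 frames into that block.
The block's first minute is 1800 frames and the rest 1798 each; 2494 frames reaches minute 1, so 3 × 18 + 1 × 2 = 56 labels have been skipped so far.
Adding those back, label number 56440 + 56 = 56496 at 30 labels/s is 1883 s + 6 f = 0 h 31 min 23 s frame 6, i.e. 00:31:23;06.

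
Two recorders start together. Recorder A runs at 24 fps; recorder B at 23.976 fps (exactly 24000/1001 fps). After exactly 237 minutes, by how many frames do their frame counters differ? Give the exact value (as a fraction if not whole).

341280/1001 frames

237 min = 14220 s.
A emits 24 × 14220 = 341280 frames; B emits 24000/1001 × 14220 = 341280000/1001.
Difference = 341280/1001 frames (≈ 340.9391); B is behind A.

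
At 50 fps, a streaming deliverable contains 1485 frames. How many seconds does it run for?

29.7 seconds

Running time = 1485 / (50) = 29.7 s.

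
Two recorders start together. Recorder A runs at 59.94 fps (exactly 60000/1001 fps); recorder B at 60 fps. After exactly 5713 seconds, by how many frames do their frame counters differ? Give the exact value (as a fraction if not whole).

342780/1001 frames

A emits 60000/1001 × 5713 = 342780000/1001 frames; B emits 60 × 5713 = 342780.
Difference = 342780/1001 frames (≈ 342.4376); B is ahead of A.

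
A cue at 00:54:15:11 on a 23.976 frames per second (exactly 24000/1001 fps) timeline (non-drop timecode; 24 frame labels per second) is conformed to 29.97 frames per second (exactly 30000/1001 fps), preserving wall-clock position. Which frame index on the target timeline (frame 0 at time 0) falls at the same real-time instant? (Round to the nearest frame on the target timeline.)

Source frame index: (0×3600 + 54×60 + 15) × 24 + 11 = 78131.
Real time: 78131 / (24000/1001) = 78209131/24000 s.
Target frame: (78209131/24000) × (30000/1001) = 390655/4 ≈ 97663.750 → 97664.

frame 97664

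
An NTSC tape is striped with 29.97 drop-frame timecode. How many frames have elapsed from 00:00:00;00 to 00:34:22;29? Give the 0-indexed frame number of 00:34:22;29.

Complete 10-minute blocks: 3, each 17982 frames → 53946.
Remaining 4 whole minutes in the current block: 1800 + 3 × 1798 = 7194 frames.
Within the current minute: 22 × 30 + 29 − 2 = 687 (labels ;00/;01 skipped at this minute). Total = 53946 + 7194 + 687 = 61827.

61827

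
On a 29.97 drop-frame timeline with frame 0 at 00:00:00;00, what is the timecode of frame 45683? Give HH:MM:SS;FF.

00:25:24;09

Each 10-minute DF block holds 10 × 60 × 30 − 9 × 2 = 17982 frames. 45683 ÷ 17982 → 2 full blocks, remainder 9719.
Within the partial block the first minute is 1800 frames and each further minute 1798, so 5 further minute boundaries passed. Total skipped labels = 18 × 2 + 2 × 5 = 46.
Non-drop label index = 45683 + 46 = 45729; at 30 labels/s that is 00:25:24:09, i.e. DF 00:25:24;09.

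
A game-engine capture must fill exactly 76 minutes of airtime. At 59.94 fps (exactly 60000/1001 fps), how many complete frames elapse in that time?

76 min = 4560 s.
Frames = 4560 × 60000/1001 = 273600000/1001 ≈ 273326.6733.
Complete frames: 273326.

273326 frames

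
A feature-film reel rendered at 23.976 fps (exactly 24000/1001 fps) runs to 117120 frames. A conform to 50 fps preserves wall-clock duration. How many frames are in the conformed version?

244244 frames

Target frames = source frames × (target rate / source rate) = 117120 × (50)/(24000/1001) = 117120 × 1001/480 = 244244.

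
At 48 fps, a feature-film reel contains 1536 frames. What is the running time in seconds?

Running time = 1536 / (48) = 32 s.

32 seconds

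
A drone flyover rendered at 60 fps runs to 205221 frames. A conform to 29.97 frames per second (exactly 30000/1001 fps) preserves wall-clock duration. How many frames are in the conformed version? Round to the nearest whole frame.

102508 frames

Frames at target rate = 205221 × (30000/1001) / (60) = 102610500/1001 ≈ 102507.992.
Nearest whole frame: 102508.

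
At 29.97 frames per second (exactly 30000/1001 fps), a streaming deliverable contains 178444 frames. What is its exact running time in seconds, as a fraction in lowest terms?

44655611/7500 seconds

Running time = 178444 ÷ (30000/1001) = 178444 × 1001/30000 = 44655611/7500 s.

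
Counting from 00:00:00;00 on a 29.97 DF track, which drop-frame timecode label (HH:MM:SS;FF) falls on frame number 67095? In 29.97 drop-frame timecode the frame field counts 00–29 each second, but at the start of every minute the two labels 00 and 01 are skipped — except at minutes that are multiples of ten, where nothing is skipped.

Each 10-minute DF block holds 10 × 60 × 30 − 9 × 2 = 17982 frames. 67095 ÷ 17982 → 3 full blocks, remainder 13149.
Within the partial block the first minute is 1800 frames and each further minute 1798, so 7 further minute boundaries passed. Total skipped labels = 18 × 3 + 2 × 7 = 68.
Non-drop label index = 67095 + 68 = 67163; at 30 labels/s that is 00:37:18:23, i.e. DF 00:37:18;23.

00:37:18;23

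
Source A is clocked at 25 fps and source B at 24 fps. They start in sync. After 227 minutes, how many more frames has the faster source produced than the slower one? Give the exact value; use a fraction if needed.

13620 frames

227 min = 13620 s.
A emits 25 × 13620 = 340500 frames; B emits 24 × 13620 = 326880.
Difference = 13620 frames; B is behind A.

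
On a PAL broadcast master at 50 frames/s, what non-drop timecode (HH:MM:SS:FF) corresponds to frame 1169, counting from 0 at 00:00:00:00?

1169 ÷ 50 = 23 full seconds, remainder 19 frames.
23 s = 0 h 0 min 23 s.
Timecode: 00:00:23:19.

00:00:23:19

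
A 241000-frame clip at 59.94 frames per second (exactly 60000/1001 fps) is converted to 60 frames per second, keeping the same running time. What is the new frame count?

241241 frames

Target frames = source frames × (target rate / source rate) = 241000 × (60)/(60000/1001) = 241000 × 1001/1000 = 241241.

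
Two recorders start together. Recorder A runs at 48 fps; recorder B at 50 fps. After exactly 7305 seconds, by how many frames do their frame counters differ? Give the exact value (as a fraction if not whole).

A emits 48 × 7305 = 350640 frames; B emits 50 × 7305 = 365250.
Difference = 14610 frames; B is ahead of A.

14610 frames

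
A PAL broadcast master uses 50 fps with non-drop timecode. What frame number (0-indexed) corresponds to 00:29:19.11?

87961

Total seconds to the label: (0 × 3600 + 29 × 60 + 19) = 1759.
Frame index = 1759 × 50 + 11 = 87961.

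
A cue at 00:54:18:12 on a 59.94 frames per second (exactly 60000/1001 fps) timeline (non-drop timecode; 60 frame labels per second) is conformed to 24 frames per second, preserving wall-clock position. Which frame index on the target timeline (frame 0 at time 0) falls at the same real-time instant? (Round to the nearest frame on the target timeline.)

Source frame index: (0×3600 + 54×60 + 18) × 60 + 12 = 195492.
Real time: 195492 / (60000/1001) = 16307291/5000 s.
Target frame: (16307291/5000) × (24) = 48921873/625 ≈ 78274.997 → 78275.

frame 78275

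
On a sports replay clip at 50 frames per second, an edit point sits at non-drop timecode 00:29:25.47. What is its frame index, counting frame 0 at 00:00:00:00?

Total seconds to the label: (0 × 3600 + 29 × 60 + 25) = 1765.
Frame index = 1765 × 50 + 47 = 88297.

88297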